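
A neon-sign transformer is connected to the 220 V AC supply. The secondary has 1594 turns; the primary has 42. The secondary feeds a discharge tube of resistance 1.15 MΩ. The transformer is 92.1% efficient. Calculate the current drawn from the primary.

V_s = 220 × 1594/42 = 8349.5 V.
I_s = V_s/R = 8349.5/(1.15×10^6) = 0.0072605 A.
P_out = V_s I_s = 8349.5 × 0.0072605 = 60.621 W.
P_in = P_out/η = 60.621/0.921 = 65.821 W.
I_p = P_in/V_p = 65.821/220 = 0.299 A.

I_p ≈ 0.299 A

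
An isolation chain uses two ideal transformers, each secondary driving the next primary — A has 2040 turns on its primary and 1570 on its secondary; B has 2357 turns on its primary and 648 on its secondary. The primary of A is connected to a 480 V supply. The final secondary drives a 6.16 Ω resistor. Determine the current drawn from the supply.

I_supply ≈ 3.49 A

Secondary of A: V = 480.00 × 1570/2040 = 369.41 V.
Secondary of B: V = 369.41 × 648/2357 = 101.56 V.
I_load = 101.56/6.16 = 16.487 A, so P_out = 101.56 × 16.487 = 1674.4 W.
All ideal ⇒ P_in = P_out, so I_supply = 1674.4/480 = 3.49 A.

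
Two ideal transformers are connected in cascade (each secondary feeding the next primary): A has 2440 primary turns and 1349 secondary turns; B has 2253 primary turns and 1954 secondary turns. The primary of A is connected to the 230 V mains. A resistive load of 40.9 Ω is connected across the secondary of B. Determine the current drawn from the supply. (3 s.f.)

Secondary of A: V = 230.00 × 1349/2440 = 127.16 V.
Secondary of B: V = 127.16 × 1954/2253 = 110.28 V.
I_load = 110.28/40.9 = 2.6964 A, so P_out = 110.28 × 2.6964 = 297.37 W.
All ideal ⇒ P_in = P_out, so I_supply = 297.37/230 = 1.29 A.

I_supply ≈ 1.29 A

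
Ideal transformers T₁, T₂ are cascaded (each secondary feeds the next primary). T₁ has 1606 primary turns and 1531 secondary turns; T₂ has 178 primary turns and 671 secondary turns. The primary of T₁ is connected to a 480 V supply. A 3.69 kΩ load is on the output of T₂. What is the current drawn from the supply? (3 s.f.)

After T₁: V = 480.00 × 1531/1606 = 457.58 V.
After T₂: V = 457.58 × 671/178 = 1724.9 V.
I_load = 1724.9/3690 = 0.46746 A, so P_out = 1724.9 × 0.46746 = 806.34 W.
All ideal ⇒ P_in = P_out, so I_supply = 806.34/480 = 1.68 A.

I_supply ≈ 1.68 A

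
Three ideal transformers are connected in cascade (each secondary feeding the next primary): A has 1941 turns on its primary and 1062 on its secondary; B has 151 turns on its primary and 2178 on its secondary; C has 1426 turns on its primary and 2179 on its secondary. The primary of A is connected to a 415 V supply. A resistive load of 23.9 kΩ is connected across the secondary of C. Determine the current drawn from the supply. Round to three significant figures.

I_supply ≈ 2.53 A

After A: V = 415.00 × 1062/1941 = 227.06 V.
After B: V = 227.06 × 2178/151 = 3275.1 V.
After C: V = 3275.1 × 2179/1426 = 5004.6 V.
I_load = 5004.6/23900 = 0.20940 A, so P_out = 5004.6 × 0.20940 = 1047.9 W.
All ideal ⇒ P_in = P_out, so I_supply = 1047.9/415 = 2.53 A.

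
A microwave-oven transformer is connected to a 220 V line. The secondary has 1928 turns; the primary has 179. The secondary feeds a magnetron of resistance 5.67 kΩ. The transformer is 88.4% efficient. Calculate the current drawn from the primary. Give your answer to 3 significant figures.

I_p ≈ 5.09 A

V_s = 220 × 1928/179 = 2369.6 V.
I_s = V_s/R = 2369.6/5670 = 0.41792 A.
P_out = V_s I_s = 2369.6 × 0.41792 = 990.31 W.
P_in = P_out/η = 990.31/0.884 = 1120.3 W.
I_p = P_in/V_p = 1120.3/220 = 5.09 A.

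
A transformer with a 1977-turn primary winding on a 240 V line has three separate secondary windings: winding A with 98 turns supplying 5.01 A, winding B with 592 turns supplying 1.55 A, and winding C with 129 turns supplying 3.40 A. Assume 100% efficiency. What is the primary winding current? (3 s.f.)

I_p ≈ 0.934 A

V_A = 240 × 98/1977 = 11.897 V; V_B = 240 × 592/1977 = 71.866 V; V_C = 240 × 129/1977 = 15.660 V.
P_out = V_A I_A + V_B I_B + V_C I_C = 11.897×5.01 + 71.866×1.55 + 15.660×3.40 = 59.603 + 111.39 + 53.244 = 224.24 W.
Ideal ⇒ P_in = P_out, so I_p = P_out/V_p = 224.24/240 = 0.934 A.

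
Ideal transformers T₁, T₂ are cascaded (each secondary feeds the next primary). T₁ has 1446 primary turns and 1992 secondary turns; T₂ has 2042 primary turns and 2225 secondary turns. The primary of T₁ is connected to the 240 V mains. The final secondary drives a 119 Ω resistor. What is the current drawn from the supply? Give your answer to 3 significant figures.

After T₁: V = 240.00 × 1992/1446 = 330.62 V.
After T₂: V = 330.62 × 2225/2042 = 360.25 V.
I_load = 360.25/119 = 3.0273 A, so P_out = 360.25 × 3.0273 = 1090.6 W.
All ideal ⇒ P_in = P_out, so I_supply = 1090.6/240 = 4.54 A.

I_supply ≈ 4.54 A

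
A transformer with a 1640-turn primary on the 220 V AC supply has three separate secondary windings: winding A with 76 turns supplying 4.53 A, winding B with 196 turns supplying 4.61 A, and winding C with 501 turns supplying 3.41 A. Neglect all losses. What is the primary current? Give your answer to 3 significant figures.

I_p ≈ 1.80 A

V_A = 220 × 76/1640 = 10.195 V; V_B = 220 × 196/1640 = 26.293 V; V_C = 220 × 501/1640 = 67.207 V.
P_out = V_A I_A + V_B I_B + V_C I_C = 10.195×4.53 + 26.293×4.61 + 67.207×3.41 = 46.184 + 121.21 + 229.18 = 396.57 W.
Ideal ⇒ P_in = P_out, so I_p = P_out/V_p = 396.57/220 = 1.80 A.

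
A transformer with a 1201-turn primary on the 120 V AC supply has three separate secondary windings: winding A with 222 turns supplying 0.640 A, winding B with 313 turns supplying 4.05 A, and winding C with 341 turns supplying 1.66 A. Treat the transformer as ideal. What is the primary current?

V_A = 120 × 222/1201 = 22.182 V; V_B = 120 × 313/1201 = 31.274 V; V_C = 120 × 341/1201 = 34.072 V.
P_out = V_A I_A + V_B I_B + V_C I_C = 22.182×0.640 + 31.274×4.05 + 34.072×1.66 = 14.196 + 126.66 + 56.559 = 197.41 W.
Ideal ⇒ P_in = P_out, so I_p = P_out/V_p = 197.41/120 = 1.65 A.

I_p ≈ 1.65 A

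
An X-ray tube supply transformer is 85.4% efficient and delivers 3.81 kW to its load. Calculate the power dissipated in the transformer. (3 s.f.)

P_in = P_out/η = 3810/0.854 = 4461.36 W.
P_loss = P_in − P_out = 4461.36 − 3810 = 651 W.

P_loss ≈ 651 W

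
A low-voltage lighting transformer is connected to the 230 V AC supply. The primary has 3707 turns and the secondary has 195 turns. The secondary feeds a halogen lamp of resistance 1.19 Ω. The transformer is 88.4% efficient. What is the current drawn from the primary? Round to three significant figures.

V_s = 230 × 195/3707 = 12.099 V.
I_s = V_s/R = 12.099/1.19 = 10.167 A.
P_out = V_s I_s = 12.099 × 10.167 = 123.01 W.
P_in = P_out/η = 123.01/0.884 = 139.15 W.
I_p = P_in/V_p = 139.15/230 = 0.605 A.

I_p ≈ 0.605 A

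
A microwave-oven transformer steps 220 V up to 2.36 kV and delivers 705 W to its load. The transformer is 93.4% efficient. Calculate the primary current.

I_p ≈ 3.43 A

P_in = P_out/η = 705/0.934 = 754.82 W.
I_p = P_in/V_p = 754.82/220 = 3.43 A.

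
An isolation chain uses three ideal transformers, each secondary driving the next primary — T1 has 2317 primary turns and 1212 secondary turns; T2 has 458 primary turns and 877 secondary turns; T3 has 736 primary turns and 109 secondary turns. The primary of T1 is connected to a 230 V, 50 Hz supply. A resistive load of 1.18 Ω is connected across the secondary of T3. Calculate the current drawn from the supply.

I_supply ≈ 4.29 A

After T1: V = 230.00 × 1212/2317 = 120.31 V.
After T2: V = 120.31 × 877/458 = 230.38 V.
After T3: V = 230.38 × 109/736 = 34.118 V.
I_load = 34.118/1.18 = 28.914 A, so P_out = 34.118 × 28.914 = 986.49 W.
All ideal ⇒ P_in = P_out, so I_supply = 986.49/230 = 4.29 A.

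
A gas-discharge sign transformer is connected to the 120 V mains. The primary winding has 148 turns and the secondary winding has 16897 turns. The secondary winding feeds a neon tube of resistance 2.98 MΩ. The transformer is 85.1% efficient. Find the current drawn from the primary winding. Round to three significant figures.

I_p ≈ 0.617 A

V_s = 120 × 16897/148 = 13700 V.
I_s = V_s/R = 13700/(2.98×10^6) = 0.0045974 A.
P_out = V_s I_s = 13700 × 0.0045974 = 62.986 W.
P_in = P_out/η = 62.986/0.851 = 74.014 W.
I_p = P_in/V_p = 74.014/120 = 0.617 A.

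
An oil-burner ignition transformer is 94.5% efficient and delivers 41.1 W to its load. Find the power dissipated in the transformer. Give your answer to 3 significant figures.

P_loss ≈ 2.39 W

P_in = P_out/η = 41.1/0.945 = 43.4921 W.
P_loss = P_in − P_out = 43.4921 − 41.1 = 2.39 W.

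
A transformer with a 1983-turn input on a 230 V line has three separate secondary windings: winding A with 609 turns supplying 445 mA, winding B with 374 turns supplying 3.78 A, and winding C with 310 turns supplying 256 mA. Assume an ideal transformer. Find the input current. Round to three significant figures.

V_A = 230 × 609/1983 = 70.635 V; V_B = 230 × 374/1983 = 43.379 V; V_C = 230 × 310/1983 = 35.956 V.
P_out = V_A I_A + V_B I_B + V_C I_C = 70.635×0.445 + 43.379×3.78 + 35.956×0.256 = 31.433 + 163.97 + 9.2046 = 204.61 W.
Ideal ⇒ P_in = P_out, so I_in = P_out/V_in = 204.61/230 = 0.890 A.

I_in ≈ 0.890 A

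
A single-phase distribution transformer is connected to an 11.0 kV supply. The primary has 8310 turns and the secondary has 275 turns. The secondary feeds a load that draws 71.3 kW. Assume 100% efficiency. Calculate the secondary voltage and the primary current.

V_s ≈ 364 V, I_p ≈ 6.48 A

V_s = V_p × N_s/N_p = 11000 × 275/8310 = 364.02 V.
I_s = P/V_s = 71300/364.02 = 195.87 A.
I_p = I_s × N_s/N_p = 195.87 × 275/8310 = 6.48 A.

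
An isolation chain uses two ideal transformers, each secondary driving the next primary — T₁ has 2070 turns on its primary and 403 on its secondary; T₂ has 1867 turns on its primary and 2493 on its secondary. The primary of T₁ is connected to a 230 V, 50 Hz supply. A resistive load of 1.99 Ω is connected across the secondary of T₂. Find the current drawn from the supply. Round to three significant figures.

After T₁: V = 230.00 × 403/2070 = 44.778 V.
After T₂: V = 44.778 × 2493/1867 = 59.792 V.
I_load = 59.792/1.99 = 30.046 A, so P_out = 59.792 × 30.046 = 1796.5 W.
All ideal ⇒ P_in = P_out, so I_supply = 1796.5/230 = 7.81 A.

I_supply ≈ 7.81 A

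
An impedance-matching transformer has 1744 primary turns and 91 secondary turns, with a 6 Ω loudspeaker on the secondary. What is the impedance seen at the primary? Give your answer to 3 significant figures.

Z_p = (N_p/N_s)² × Z_s = (1744/91)² × 6 = 2200 Ω.

Z_p ≈ 2200 Ω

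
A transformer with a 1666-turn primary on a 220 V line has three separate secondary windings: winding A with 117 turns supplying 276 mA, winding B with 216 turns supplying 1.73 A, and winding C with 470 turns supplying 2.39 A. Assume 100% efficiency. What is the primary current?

I_p ≈ 0.918 A

V_A = 220 × 117/1666 = 15.450 V; V_B = 220 × 216/1666 = 28.523 V; V_C = 220 × 470/1666 = 62.065 V.
P_out = V_A I_A + V_B I_B + V_C I_C = 15.450×0.276 + 28.523×1.73 + 62.065×2.39 = 4.2642 + 49.345 + 148.33 = 201.94 W.
Ideal ⇒ P_in = P_out, so I_p = P_out/V_p = 201.94/220 = 0.918 A.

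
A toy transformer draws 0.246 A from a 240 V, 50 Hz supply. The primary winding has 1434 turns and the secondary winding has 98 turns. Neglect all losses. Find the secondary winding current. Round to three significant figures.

I_s ≈ 3.60 A

I_s/I_p = N_p/N_s, so I_s = 0.246 × 1434/98 = 3.60 A.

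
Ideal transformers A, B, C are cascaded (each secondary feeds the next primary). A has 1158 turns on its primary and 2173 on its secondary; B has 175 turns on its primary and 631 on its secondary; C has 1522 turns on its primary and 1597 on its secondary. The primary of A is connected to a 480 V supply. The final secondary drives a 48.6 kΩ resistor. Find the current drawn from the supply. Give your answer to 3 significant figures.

Secondary of A: V = 480.00 × 2173/1158 = 900.73 V.
Secondary of B: V = 900.73 × 631/175 = 3247.8 V.
Secondary of C: V = 3247.8 × 1597/1522 = 3407.8 V.
I_load = 3407.8/48600 = 0.070119 A, so P_out = 3407.8 × 0.070119 = 238.95 W.
All ideal ⇒ P_in = P_out, so I_supply = 238.95/480 = 0.498 A.

I_supply ≈ 0.498 A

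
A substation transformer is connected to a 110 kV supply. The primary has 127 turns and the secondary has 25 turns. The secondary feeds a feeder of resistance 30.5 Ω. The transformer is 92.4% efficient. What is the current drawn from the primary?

I_p ≈ 151 A

V_s = 110000 × 25/127 = 21654 V.
I_s = V_s/R = 21654/30.5 = 709.95 A.
P_out = V_s I_s = 21654 × 709.95 = 1.5373×10^7 W.
P_in = P_out/η = 1.5373×10^7/0.924 = 1.6637×10^7 W.
I_p = P_in/V_p = 1.6637×10^7/110000 = 151 A.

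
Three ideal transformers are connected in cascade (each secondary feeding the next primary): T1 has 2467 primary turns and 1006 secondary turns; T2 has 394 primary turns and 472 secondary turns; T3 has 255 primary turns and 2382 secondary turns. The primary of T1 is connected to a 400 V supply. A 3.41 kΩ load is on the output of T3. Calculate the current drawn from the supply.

I_supply ≈ 2.44 A

Secondary of T1: V = 400.00 × 1006/2467 = 163.11 V.
Secondary of T2: V = 163.11 × 472/394 = 195.40 V.
Secondary of T3: V = 195.40 × 2382/255 = 1825.3 V.
I_load = 1825.3/3410 = 0.53528 A, so P_out = 1825.3 × 0.53528 = 977.05 W.
All ideal ⇒ P_in = P_out, so I_supply = 977.05/400 = 2.44 A.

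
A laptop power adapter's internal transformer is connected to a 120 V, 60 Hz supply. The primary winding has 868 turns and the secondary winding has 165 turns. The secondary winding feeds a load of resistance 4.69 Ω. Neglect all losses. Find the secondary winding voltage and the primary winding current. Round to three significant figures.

V_s = V_p × N_s/N_p = 120 × 165/868 = 22.811 V.
I_s = V_s/R = 22.811/4.69 = 4.8638 A.
I_p = I_s × N_s/N_p = 4.8638 × 165/868 = 0.925 A.

V_s ≈ 22.8 V, I_p ≈ 0.925 A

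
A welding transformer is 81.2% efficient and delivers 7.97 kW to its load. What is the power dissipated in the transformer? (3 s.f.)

P_loss ≈ 1850 W

P_in = P_out/η = 7970/0.812 = 9815.27 W.
P_loss = P_in − P_out = 9815.27 − 7970 = 1850 W.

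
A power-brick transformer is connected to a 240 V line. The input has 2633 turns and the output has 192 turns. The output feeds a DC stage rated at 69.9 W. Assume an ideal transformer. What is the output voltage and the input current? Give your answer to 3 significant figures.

V_out = V_in × N_out/N_in = 240 × 192/2633 = 17.501 V.
I_out = P/V_out = 69.9/17.501 = 3.9941 A.
I_in = I_out × N_out/N_in = 3.9941 × 192/2633 = 0.291 A.

V_out ≈ 17.5 V, I_in ≈ 0.291 A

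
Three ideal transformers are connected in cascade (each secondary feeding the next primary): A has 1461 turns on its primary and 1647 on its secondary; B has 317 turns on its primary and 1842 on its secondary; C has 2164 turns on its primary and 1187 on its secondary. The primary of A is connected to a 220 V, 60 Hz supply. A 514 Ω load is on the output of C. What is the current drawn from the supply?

Secondary of A: V = 220.00 × 1647/1461 = 248.01 V.
Secondary of B: V = 248.01 × 1842/317 = 1441.1 V.
Secondary of C: V = 1441.1 × 1187/2164 = 790.48 V.
I_load = 790.48/514 = 1.5379 A, so P_out = 790.48 × 1.5379 = 1215.7 W.
All ideal ⇒ P_in = P_out, so I_supply = 1215.7/220 = 5.53 A.

I_supply ≈ 5.53 A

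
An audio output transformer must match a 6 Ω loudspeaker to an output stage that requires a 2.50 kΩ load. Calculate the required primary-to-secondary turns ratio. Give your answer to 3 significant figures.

N_p/N_s ≈ 20.4

Z_p/Z_s = (N_p/N_s)², so N_p/N_s = √(2500/6) = √417 = 20.4.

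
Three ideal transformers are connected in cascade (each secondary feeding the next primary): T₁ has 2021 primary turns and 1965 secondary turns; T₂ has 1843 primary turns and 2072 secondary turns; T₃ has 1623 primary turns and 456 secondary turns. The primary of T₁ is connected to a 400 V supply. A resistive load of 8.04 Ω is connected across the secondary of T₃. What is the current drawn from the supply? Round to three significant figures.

Secondary of T₁: V = 400.00 × 1965/2021 = 388.92 V.
Secondary of T₂: V = 388.92 × 2072/1843 = 437.24 V.
Secondary of T₃: V = 437.24 × 456/1623 = 122.85 V.
I_load = 122.85/8.04 = 15.280 A, so P_out = 122.85 × 15.280 = 1877.1 W.
All ideal ⇒ P_in = P_out, so I_supply = 1877.1/400 = 4.69 A.

I_supply ≈ 4.69 A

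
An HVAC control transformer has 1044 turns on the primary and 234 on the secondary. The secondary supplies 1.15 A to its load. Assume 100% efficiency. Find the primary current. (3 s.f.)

I_p ≈ 0.258 A

For an ideal transformer I_p/I_s = N_s/N_p, so I_p = 1.15 × 234/1044 = 0.258 A.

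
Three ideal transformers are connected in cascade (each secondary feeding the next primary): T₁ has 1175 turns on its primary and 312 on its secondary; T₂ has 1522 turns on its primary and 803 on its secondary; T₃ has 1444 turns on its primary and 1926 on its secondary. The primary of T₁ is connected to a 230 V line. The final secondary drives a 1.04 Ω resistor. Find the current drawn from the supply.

After T₁: V = 230.00 × 312/1175 = 61.072 V.
After T₂: V = 61.072 × 803/1522 = 32.221 V.
After T₃: V = 32.221 × 1926/1444 = 42.977 V.
I_load = 42.977/1.04 = 41.324 A, so P_out = 42.977 × 41.324 = 1776.0 W.
All ideal ⇒ P_in = P_out, so I_supply = 1776.0/230 = 7.72 A.

I_supply ≈ 7.72 A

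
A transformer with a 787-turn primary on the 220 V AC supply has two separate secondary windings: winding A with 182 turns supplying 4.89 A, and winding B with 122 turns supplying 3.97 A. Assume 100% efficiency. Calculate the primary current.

V_A = 220 × 182/787 = 50.877 V; V_B = 220 × 122/787 = 34.104 V.
P_out = V_A I_A + V_B I_B = 50.877×4.89 + 34.104×3.97 = 248.79 + 135.39 = 384.18 W.
Ideal ⇒ P_in = P_out, so I_p = P_out/V_p = 384.18/220 = 1.75 A.

I_p ≈ 1.75 A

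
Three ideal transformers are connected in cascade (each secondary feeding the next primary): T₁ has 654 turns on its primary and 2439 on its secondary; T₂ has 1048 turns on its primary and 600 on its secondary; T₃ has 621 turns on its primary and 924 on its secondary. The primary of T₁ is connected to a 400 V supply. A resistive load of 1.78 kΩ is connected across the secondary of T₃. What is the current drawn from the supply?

I_supply ≈ 2.27 A

Secondary of T₁: V = 400.00 × 2439/654 = 1491.7 V.
Secondary of T₂: V = 1491.7 × 600/1048 = 854.05 V.
Secondary of T₃: V = 854.05 × 924/621 = 1270.8 V.
I_load = 1270.8/1780 = 0.71391 A, so P_out = 1270.8 × 0.71391 = 907.21 W.
All ideal ⇒ P_in = P_out, so I_supply = 907.21/400 = 2.27 A.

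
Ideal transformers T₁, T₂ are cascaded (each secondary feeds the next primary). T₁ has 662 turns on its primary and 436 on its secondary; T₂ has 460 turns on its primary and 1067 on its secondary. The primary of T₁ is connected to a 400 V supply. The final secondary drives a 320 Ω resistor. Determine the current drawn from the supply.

Secondary of T₁: V = 400.00 × 436/662 = 263.44 V.
Secondary of T₂: V = 263.44 × 1067/460 = 611.08 V.
I_load = 611.08/320 = 1.9096 A, so P_out = 611.08 × 1.9096 = 1166.9 W.
All ideal ⇒ P_in = P_out, so I_supply = 1166.9/400 = 2.92 A.

I_supply ≈ 2.92 A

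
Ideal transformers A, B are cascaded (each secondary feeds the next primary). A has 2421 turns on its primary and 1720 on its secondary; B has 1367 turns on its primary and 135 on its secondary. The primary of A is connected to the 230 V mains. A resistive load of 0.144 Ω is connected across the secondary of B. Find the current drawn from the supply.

I_supply ≈ 7.86 A

After A: V = 230.00 × 1720/2421 = 163.40 V.
After B: V = 163.40 × 135/1367 = 16.137 V.
I_load = 16.137/0.144 = 112.06 A, so P_out = 16.137 × 112.06 = 1808.4 W.
All ideal ⇒ P_in = P_out, so I_supply = 1808.4/230 = 7.86 A.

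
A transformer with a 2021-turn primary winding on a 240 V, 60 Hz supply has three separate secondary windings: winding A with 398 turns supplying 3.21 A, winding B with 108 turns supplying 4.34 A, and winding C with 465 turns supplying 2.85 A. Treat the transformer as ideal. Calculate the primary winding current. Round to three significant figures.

V_A = 240 × 398/2021 = 47.264 V; V_B = 240 × 108/2021 = 12.825 V; V_C = 240 × 465/2021 = 55.220 V.
P_out = V_A I_A + V_B I_B + V_C I_C = 47.264×3.21 + 12.825×4.34 + 55.220×2.85 = 151.72 + 55.662 + 157.38 = 364.76 W.
Ideal ⇒ P_in = P_out, so I_p = P_out/V_p = 364.76/240 = 1.52 A.

I_p ≈ 1.52 A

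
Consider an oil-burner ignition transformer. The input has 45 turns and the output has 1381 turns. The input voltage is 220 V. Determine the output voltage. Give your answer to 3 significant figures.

V_out ≈ 6750 V

V_out/V_in = N_out/N_in, so V_out = 220 × 1381/45 = 6750 V.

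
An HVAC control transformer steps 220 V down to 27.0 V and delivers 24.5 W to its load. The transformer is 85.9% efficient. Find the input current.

I_in ≈ 0.130 A

P_in = P_out/η = 24.5/0.859 = 28.522 W.
I_in = P_in/V_in = 28.522/220 = 0.130 A.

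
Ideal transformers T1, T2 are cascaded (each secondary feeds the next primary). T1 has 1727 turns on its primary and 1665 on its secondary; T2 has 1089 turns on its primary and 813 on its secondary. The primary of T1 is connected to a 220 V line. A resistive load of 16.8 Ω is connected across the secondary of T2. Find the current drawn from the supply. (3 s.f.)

Secondary of T1: V = 220.00 × 1665/1727 = 212.10 V.
Secondary of T2: V = 212.10 × 813/1089 = 158.35 V.
I_load = 158.35/16.8 = 9.4254 A, so P_out = 158.35 × 9.4254 = 1492.5 W.
All ideal ⇒ P_in = P_out, so I_supply = 1492.5/220 = 6.78 A.

I_supply ≈ 6.78 A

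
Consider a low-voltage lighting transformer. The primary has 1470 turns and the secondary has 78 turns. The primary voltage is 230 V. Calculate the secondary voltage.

V_s/V_p = N_s/N_p, so V_s = 230 × 78/1470 = 12.2 V.

V_s ≈ 12.2 V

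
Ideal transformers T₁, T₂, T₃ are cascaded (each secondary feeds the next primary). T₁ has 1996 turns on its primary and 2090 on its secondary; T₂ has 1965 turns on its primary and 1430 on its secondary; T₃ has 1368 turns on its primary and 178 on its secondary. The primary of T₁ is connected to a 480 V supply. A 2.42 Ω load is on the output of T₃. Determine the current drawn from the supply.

I_supply ≈ 1.95 A

After T₁: V = 480.00 × 2090/1996 = 502.61 V.
After T₂: V = 502.61 × 1430/1965 = 365.76 V.
After T₃: V = 365.76 × 178/1368 = 47.592 V.
I_load = 47.592/2.42 = 19.666 A, so P_out = 47.592 × 19.666 = 935.95 W.
All ideal ⇒ P_in = P_out, so I_supply = 935.95/480 = 1.95 A.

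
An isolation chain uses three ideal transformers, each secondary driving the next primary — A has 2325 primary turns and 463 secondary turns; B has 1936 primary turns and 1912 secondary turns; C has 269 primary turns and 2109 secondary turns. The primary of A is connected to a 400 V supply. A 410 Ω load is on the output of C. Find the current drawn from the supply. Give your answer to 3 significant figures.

I_supply ≈ 2.32 A

After A: V = 400.00 × 463/2325 = 79.656 V.
After B: V = 79.656 × 1912/1936 = 78.668 V.
After C: V = 78.668 × 2109/269 = 616.77 V.
I_load = 616.77/410 = 1.5043 A, so P_out = 616.77 × 1.5043 = 927.82 W.
All ideal ⇒ P_in = P_out, so I_supply = 927.82/400 = 2.32 A.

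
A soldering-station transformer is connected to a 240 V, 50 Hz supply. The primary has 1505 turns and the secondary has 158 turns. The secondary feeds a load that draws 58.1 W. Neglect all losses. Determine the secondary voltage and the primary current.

V_s = V_p × N_s/N_p = 240 × 158/1505 = 25.196 V.
I_s = P/V_s = 58.1/25.196 = 2.3059 A.
I_p = I_s × N_s/N_p = 2.3059 × 158/1505 = 0.242 A.

V_s ≈ 25.2 V, I_p ≈ 0.242 A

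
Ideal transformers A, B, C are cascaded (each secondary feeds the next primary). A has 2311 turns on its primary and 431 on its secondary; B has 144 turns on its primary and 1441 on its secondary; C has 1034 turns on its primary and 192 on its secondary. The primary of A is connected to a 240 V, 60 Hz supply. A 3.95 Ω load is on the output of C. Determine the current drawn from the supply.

After A: V = 240.00 × 431/2311 = 44.760 V.
After B: V = 44.760 × 1441/144 = 447.91 V.
After C: V = 447.91 × 192/1034 = 83.171 V.
I_load = 83.171/3.95 = 21.056 A, so P_out = 83.171 × 21.056 = 1751.2 W.
All ideal ⇒ P_in = P_out, so I_supply = 1751.2/240 = 7.30 A.

I_supply ≈ 7.30 A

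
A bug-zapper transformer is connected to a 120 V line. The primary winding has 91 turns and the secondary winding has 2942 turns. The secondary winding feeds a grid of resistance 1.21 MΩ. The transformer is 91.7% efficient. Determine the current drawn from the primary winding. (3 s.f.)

V_s = 120 × 2942/91 = 3879.6 V.
I_s = V_s/R = 3879.6/(1.21×10^6) = 0.0032062 A.
P_out = V_s I_s = 3879.6 × 0.0032062 = 12.439 W.
P_in = P_out/η = 12.439/0.917 = 13.565 W.
I_p = P_in/V_p = 13.565/120 = 0.113 A.

I_p ≈ 0.113 A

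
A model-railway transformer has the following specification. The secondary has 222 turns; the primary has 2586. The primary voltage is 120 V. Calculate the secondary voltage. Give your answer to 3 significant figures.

V_s/V_p = N_s/N_p, so V_s = 120 × 222/2586 = 10.3 V.

V_s ≈ 10.3 V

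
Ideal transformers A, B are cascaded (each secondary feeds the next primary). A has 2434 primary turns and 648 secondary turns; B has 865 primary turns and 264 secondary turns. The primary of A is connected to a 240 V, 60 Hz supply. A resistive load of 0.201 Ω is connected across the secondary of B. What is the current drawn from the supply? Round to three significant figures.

I_supply ≈ 7.88 A

Secondary of A: V = 240.00 × 648/2434 = 63.895 V.
Secondary of B: V = 63.895 × 264/865 = 19.501 V.
I_load = 19.501/0.201 = 97.019 A, so P_out = 19.501 × 97.019 = 1892.0 W.
All ideal ⇒ P_in = P_out, so I_supply = 1892.0/240 = 7.88 A.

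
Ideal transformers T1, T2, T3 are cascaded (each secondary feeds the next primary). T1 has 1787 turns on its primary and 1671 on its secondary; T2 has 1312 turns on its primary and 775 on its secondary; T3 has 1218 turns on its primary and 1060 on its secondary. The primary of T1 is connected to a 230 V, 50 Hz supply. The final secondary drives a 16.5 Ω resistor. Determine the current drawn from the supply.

I_supply ≈ 3.22 A

Secondary of T1: V = 230.00 × 1671/1787 = 215.07 V.
Secondary of T2: V = 215.07 × 775/1312 = 127.04 V.
Secondary of T3: V = 127.04 × 1060/1218 = 110.56 V.
I_load = 110.56/16.5 = 6.7007 A, so P_out = 110.56 × 6.7007 = 740.85 W.
All ideal ⇒ P_in = P_out, so I_supply = 740.85/230 = 3.22 A.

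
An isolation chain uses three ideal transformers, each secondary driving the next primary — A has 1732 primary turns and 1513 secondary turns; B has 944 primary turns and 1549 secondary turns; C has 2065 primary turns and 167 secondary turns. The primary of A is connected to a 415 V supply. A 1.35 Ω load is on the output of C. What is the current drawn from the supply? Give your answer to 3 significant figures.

Secondary of A: V = 415.00 × 1513/1732 = 362.53 V.
Secondary of B: V = 362.53 × 1549/944 = 594.87 V.
Secondary of C: V = 594.87 × 167/2065 = 48.108 V.
I_load = 48.108/1.35 = 35.635 A, so P_out = 48.108 × 35.635 = 1714.3 W.
All ideal ⇒ P_in = P_out, so I_supply = 1714.3/415 = 4.13 A.

I_supply ≈ 4.13 A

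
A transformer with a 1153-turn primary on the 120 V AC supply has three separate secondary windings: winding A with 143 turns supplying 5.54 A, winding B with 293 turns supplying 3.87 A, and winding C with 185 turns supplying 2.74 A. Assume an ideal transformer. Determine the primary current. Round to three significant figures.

V_A = 120 × 143/1153 = 14.883 V; V_B = 120 × 293/1153 = 30.494 V; V_C = 120 × 185/1153 = 19.254 V.
P_out = V_A I_A + V_B I_B + V_C I_C = 14.883×5.54 + 30.494×3.87 + 19.254×2.74 = 82.451 + 118.01 + 52.756 = 253.22 W.
Ideal ⇒ P_in = P_out, so I_p = P_out/V_p = 253.22/120 = 2.11 A.

I_p ≈ 2.11 A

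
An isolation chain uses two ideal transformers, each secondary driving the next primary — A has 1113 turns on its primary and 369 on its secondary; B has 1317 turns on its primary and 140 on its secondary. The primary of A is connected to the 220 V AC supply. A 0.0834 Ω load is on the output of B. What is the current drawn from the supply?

After A: V = 220.00 × 369/1113 = 72.938 V.
After B: V = 72.938 × 140/1317 = 7.7535 V.
I_load = 7.7535/0.0834 = 92.967 A, so P_out = 7.7535 × 92.967 = 720.82 W.
All ideal ⇒ P_in = P_out, so I_supply = 720.82/220 = 3.28 A.

I_supply ≈ 3.28 A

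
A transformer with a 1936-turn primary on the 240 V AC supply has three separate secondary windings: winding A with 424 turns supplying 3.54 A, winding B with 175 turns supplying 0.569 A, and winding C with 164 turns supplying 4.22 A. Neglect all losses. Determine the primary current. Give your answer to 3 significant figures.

V_A = 240 × 424/1936 = 52.562 V; V_B = 240 × 175/1936 = 21.694 V; V_C = 240 × 164/1936 = 20.331 V.
P_out = V_A I_A + V_B I_B + V_C I_C = 52.562×3.54 + 21.694×0.569 + 20.331×4.22 = 186.07 + 12.344 + 85.795 = 284.21 W.
Ideal ⇒ P_in = P_out, so I_p = P_out/V_p = 284.21/240 = 1.18 A.

I_p ≈ 1.18 A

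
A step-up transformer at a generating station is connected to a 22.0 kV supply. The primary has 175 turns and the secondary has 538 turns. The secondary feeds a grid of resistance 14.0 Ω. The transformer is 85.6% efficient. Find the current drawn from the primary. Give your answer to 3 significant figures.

V_s = 22000 × 538/175 = 67634 V.
I_s = V_s/R = 67634/14.0 = 4831.0 A.
P_out = V_s I_s = 67634 × 4831.0 = 3.2674×10^8 W.
P_in = P_out/η = 3.2674×10^8/0.856 = 3.8171×10^8 W.
I_p = P_in/V_p = 3.8171×10^8/22000 = 17400 A.

I_p ≈ 17400 A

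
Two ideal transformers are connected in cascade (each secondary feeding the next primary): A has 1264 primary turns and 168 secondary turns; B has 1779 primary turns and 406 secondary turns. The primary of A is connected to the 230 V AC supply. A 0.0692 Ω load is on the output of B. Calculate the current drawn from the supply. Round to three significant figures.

After A: V = 230.00 × 168/1264 = 30.570 V.
After B: V = 30.570 × 406/1779 = 6.9765 V.
I_load = 6.9765/0.0692 = 100.82 A, so P_out = 6.9765 × 100.82 = 703.35 W.
All ideal ⇒ P_in = P_out, so I_supply = 703.35/230 = 3.06 A.

I_supply ≈ 3.06 A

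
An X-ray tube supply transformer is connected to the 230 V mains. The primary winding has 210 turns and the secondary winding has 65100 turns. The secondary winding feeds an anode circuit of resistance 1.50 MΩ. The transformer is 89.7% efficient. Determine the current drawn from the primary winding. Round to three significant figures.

I_p ≈ 16.4 A

V_s = 230 × 65100/210 = 71300 V.
I_s = V_s/R = 71300/(1.50×10^6) = 0.047533 A.
P_out = V_s I_s = 71300 × 0.047533 = 3389.1 W.
P_in = P_out/η = 3389.1/0.897 = 3778.3 W.
I_p = P_in/V_p = 3778.3/230 = 16.4 A.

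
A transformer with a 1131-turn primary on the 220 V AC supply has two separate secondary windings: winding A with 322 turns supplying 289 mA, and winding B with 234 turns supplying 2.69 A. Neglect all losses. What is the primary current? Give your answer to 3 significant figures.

I_p ≈ 0.639 A

V_A = 220 × 322/1131 = 62.635 V; V_B = 220 × 234/1131 = 45.517 V.
P_out = V_A I_A + V_B I_B = 62.635×0.289 + 45.517×2.69 = 18.101 + 122.44 = 140.54 W.
Ideal ⇒ P_in = P_out, so I_p = P_out/V_p = 140.54/220 = 0.639 A.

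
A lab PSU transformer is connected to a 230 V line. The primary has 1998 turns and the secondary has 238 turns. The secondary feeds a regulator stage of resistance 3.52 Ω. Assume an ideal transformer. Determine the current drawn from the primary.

I_p ≈ 0.927 A

V_s = V_p × N_s/N_p = 230 × 238/1998 = 27.397 V.
I_s = V_s/R = 27.397/3.52 = 7.7834 A.
For an ideal transformer I_p N_p = I_s N_s, so I_p = 7.7834 × 238/1998 = 0.927 A.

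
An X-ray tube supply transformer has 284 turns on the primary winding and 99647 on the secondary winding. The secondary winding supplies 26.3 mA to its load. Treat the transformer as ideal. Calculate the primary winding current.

I_p ≈ 9.23 A

For an ideal transformer I_p/I_s = N_s/N_p, so I_p = 0.0263 × 99647/284 = 9.23 A.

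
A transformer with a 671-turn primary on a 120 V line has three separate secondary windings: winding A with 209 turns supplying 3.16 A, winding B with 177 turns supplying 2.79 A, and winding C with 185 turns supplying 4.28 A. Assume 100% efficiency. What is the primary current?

I_p ≈ 2.90 A

V_A = 120 × 209/671 = 37.377 V; V_B = 120 × 177/671 = 31.654 V; V_C = 120 × 185/671 = 33.085 V.
P_out = V_A I_A + V_B I_B + V_C I_C = 37.377×3.16 + 31.654×2.79 + 33.085×4.28 = 118.11 + 88.315 + 141.60 = 348.03 W.
Ideal ⇒ P_in = P_out, so I_p = P_out/V_p = 348.03/120 = 2.90 A.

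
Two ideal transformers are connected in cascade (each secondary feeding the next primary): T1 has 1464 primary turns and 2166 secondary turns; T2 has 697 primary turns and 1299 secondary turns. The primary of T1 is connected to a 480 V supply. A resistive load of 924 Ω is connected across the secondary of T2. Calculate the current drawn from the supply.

I_supply ≈ 3.95 A

After T1: V = 480.00 × 2166/1464 = 710.16 V.
After T2: V = 710.16 × 1299/697 = 1323.5 V.
I_load = 1323.5/924 = 1.4324 A, so P_out = 1323.5 × 1.4324 = 1895.8 W.
All ideal ⇒ P_in = P_out, so I_supply = 1895.8/480 = 3.95 A.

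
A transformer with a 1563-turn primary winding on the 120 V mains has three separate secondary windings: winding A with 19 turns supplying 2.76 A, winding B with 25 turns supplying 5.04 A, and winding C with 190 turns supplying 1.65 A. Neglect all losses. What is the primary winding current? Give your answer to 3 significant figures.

I_p ≈ 0.315 A

V_A = 120 × 19/1563 = 1.4587 V; V_B = 120 × 25/1563 = 1.9194 V; V_C = 120 × 190/1563 = 14.587 V.
P_out = V_A I_A + V_B I_B + V_C I_C = 1.4587×2.76 + 1.9194×5.04 + 14.587×1.65 = 4.0261 + 9.6737 + 24.069 = 37.769 W.
Ideal ⇒ P_in = P_out, so I_p = P_out/V_p = 37.769/120 = 0.315 A.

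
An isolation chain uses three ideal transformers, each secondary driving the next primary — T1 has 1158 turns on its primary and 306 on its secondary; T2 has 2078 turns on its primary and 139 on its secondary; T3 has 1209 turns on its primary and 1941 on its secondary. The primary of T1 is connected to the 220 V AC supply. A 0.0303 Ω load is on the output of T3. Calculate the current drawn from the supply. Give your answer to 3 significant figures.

I_supply ≈ 5.85 A

Secondary of T1: V = 220.00 × 306/1158 = 58.135 V.
Secondary of T2: V = 58.135 × 139/2078 = 3.8887 V.
Secondary of T3: V = 3.8887 × 1941/1209 = 6.2432 V.
I_load = 6.2432/0.0303 = 206.04 A, so P_out = 6.2432 × 206.04 = 1286.4 W.
All ideal ⇒ P_in = P_out, so I_supply = 1286.4/220 = 5.85 A.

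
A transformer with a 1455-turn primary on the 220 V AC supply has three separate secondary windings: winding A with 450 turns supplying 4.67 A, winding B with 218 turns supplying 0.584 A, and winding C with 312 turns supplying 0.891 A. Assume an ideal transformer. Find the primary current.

V_A = 220 × 450/1455 = 68.041 V; V_B = 220 × 218/1455 = 32.962 V; V_C = 220 × 312/1455 = 47.175 V.
P_out = V_A I_A + V_B I_B + V_C I_C = 68.041×4.67 + 32.962×0.584 + 47.175×0.891 = 317.75 + 19.250 + 42.033 = 379.04 W.
Ideal ⇒ P_in = P_out, so I_p = P_out/V_p = 379.04/220 = 1.72 A.

I_p ≈ 1.72 A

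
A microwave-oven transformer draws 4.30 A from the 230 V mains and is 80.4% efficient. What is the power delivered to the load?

P_out ≈ 795 W

P_in = V_in I_in = 230 × 4.30 = 989.00 W.
P_out = η P_in = 0.804 × 989.00 = 795 W.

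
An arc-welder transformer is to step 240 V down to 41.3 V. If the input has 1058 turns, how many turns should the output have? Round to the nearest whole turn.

N_out/N_in = V_out/V_in, so N_out = 1058 × 41.3/240 = 182.1 ≈ 182 turns.

N_out = 182 turns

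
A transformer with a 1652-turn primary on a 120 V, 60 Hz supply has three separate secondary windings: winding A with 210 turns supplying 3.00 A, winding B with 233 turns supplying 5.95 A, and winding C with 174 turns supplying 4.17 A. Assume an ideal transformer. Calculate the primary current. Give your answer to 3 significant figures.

I_p ≈ 1.66 A

V_A = 120 × 210/1652 = 15.254 V; V_B = 120 × 233/1652 = 16.925 V; V_C = 120 × 174/1652 = 12.639 V.
P_out = V_A I_A + V_B I_B + V_C I_C = 15.254×3.00 + 16.925×5.95 + 12.639×4.17 = 45.763 + 100.70 + 52.706 = 199.17 W.
Ideal ⇒ P_in = P_out, so I_p = P_out/V_p = 199.17/120 = 1.66 A.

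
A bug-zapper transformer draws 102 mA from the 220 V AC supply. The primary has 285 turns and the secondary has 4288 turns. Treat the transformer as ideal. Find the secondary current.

I_s/I_p = N_p/N_s, so I_s = 0.102 × 285/4288 = 0.00678 A.

I_s ≈ 0.00678 A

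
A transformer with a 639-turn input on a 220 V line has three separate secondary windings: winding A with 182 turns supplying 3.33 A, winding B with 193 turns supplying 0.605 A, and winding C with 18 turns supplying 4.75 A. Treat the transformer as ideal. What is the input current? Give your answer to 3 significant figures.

V_A = 220 × 182/639 = 62.660 V; V_B = 220 × 193/639 = 66.448 V; V_C = 220 × 18/639 = 6.1972 V.
P_out = V_A I_A + V_B I_B + V_C I_C = 62.660×3.33 + 66.448×0.605 + 6.1972×4.75 = 208.66 + 40.201 + 29.437 = 278.30 W.
Ideal ⇒ P_in = P_out, so I_in = P_out/V_in = 278.30/220 = 1.26 A.

I_in ≈ 1.26 A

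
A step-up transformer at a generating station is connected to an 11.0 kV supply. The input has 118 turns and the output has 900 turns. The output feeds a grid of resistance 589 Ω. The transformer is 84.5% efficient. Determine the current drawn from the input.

V_out = 11000 × 900/118 = 83898 V.
I_out = V_out/R = 83898/589 = 142.44 A.
P_out = V_out I_out = 83898 × 142.44 = 1.1951×10^7 W.
P_in = P_out/η = 1.1951×10^7/0.845 = 1.4143×10^7 W.
I_in = P_in/V_in = 1.4143×10^7/11000 = 1290 A.

I_in ≈ 1290 A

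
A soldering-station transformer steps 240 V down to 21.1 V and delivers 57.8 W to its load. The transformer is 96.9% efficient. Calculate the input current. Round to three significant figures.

P_in = P_out/η = 57.8/0.969 = 59.649 W.
I_in = P_in/V_in = 59.649/240 = 0.249 A.

I_in ≈ 0.249 A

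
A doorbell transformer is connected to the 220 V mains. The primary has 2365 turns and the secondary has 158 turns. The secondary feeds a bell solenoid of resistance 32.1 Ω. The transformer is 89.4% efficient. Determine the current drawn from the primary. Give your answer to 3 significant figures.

V_s = 220 × 158/2365 = 14.698 V.
I_s = V_s/R = 14.698/32.1 = 0.45787 A.
P_out = V_s I_s = 14.698 × 0.45787 = 6.7296 W.
P_in = P_out/η = 6.7296/0.894 = 7.5276 W.
I_p = P_in/V_p = 7.5276/220 = 0.0342 A.

I_p ≈ 0.0342 A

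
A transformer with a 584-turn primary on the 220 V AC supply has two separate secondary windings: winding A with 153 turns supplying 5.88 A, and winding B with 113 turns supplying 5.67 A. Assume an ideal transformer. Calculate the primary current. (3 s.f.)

I_p ≈ 2.64 A

V_A = 220 × 153/584 = 57.637 V; V_B = 220 × 113/584 = 42.568 V.
P_out = V_A I_A + V_B I_B = 57.637×5.88 + 42.568×5.67 = 338.91 + 241.36 = 580.27 W.
Ideal ⇒ P_in = P_out, so I_p = P_out/V_p = 580.27/220 = 2.64 A.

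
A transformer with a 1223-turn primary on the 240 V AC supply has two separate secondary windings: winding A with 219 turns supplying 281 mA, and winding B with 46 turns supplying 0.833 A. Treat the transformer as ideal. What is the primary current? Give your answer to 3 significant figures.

I_p ≈ 0.0816 A

V_A = 240 × 219/1223 = 42.976 V; V_B = 240 × 46/1223 = 9.0270 V.
P_out = V_A I_A + V_B I_B = 42.976×0.281 + 9.0270×0.833 = 12.076 + 7.5195 = 19.596 W.
Ideal ⇒ P_in = P_out, so I_p = P_out/V_p = 19.596/240 = 0.0816 A.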